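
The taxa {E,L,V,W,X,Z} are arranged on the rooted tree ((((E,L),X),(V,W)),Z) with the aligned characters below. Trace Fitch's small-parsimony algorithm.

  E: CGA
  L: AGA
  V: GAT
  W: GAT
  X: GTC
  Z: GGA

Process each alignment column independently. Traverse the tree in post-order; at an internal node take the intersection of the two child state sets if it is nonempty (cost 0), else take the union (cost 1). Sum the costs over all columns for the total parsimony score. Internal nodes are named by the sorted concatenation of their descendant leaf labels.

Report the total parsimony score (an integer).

site 0, node EL: E={C} ∪ L={A} → {A,C} (+1)
site 0, node ELX: EL={A,C} ∪ X={G} → {A,C,G} (+1)
site 0, node VW: V={G} ∩ W={G} → {G} (+0)
site 0, node ELVWX: ELX={A,C,G} ∩ VW={G} → {G} (+0)
site 0, node ELVWXZ: ELVWX={G} ∩ Z={G} → {G} (+0)
site 1, node EL: E={G} ∩ L={G} → {G} (+0)
site 1, node ELX: EL={G} ∪ X={T} → {G,T} (+1)
site 1, node VW: V={A} ∩ W={A} → {A} (+0)
site 1, node ELVWX: ELX={G,T} ∪ VW={A} → {A,G,T} (+1)
site 1, node ELVWXZ: ELVWX={A,G,T} ∩ Z={G} → {G} (+0)
site 2, node EL: E={A} ∩ L={A} → {A} (+0)
site 2, node ELX: EL={A} ∪ X={C} → {A,C} (+1)
site 2, node VW: V={T} ∩ W={T} → {T} (+0)
site 2, node ELVWX: ELX={A,C} ∪ VW={T} → {A,C,T} (+1)
site 2, node ELVWXZ: ELVWX={A,C,T} ∩ Z={A} → {A} (+0)
per-site changes: [2, 2, 2]; total = 6

6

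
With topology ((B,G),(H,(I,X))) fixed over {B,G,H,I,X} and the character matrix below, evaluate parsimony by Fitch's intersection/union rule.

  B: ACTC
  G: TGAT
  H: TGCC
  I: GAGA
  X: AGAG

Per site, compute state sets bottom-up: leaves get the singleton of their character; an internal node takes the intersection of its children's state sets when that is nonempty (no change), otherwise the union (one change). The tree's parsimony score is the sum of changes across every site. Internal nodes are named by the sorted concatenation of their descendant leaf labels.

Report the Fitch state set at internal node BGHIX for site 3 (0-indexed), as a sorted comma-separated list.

C

site 0, node BG: B={A} ∪ G={T} → {A,T} (+1)
site 0, node IX: I={G} ∪ X={A} → {A,G} (+1)
site 0, node HIX: H={T} ∪ IX={A,G} → {A,G,T} (+1)
site 0, node BGHIX: BG={A,T} ∩ HIX={A,G,T} → {A,T} (+0)
site 1, node BG: B={C} ∪ G={G} → {C,G} (+1)
site 1, node IX: I={A} ∪ X={G} → {A,G} (+1)
site 1, node HIX: H={G} ∩ IX={A,G} → {G} (+0)
site 1, node BGHIX: BG={C,G} ∩ HIX={G} → {G} (+0)
site 2, node BG: B={T} ∪ G={A} → {A,T} (+1)
site 2, node IX: I={G} ∪ X={A} → {A,G} (+1)
site 2, node HIX: H={C} ∪ IX={A,G} → {A,C,G} (+1)
site 2, node BGHIX: BG={A,T} ∩ HIX={A,C,G} → {A} (+0)
site 3, node BG: B={C} ∪ G={T} → {C,T} (+1)
site 3, node IX: I={A} ∪ X={G} → {A,G} (+1)
site 3, node HIX: H={C} ∪ IX={A,G} → {A,C,G} (+1)
site 3, node BGHIX: BG={C,T} ∩ HIX={A,C,G} → {C} (+0)
per-site changes: [3, 2, 3, 3]; total = 11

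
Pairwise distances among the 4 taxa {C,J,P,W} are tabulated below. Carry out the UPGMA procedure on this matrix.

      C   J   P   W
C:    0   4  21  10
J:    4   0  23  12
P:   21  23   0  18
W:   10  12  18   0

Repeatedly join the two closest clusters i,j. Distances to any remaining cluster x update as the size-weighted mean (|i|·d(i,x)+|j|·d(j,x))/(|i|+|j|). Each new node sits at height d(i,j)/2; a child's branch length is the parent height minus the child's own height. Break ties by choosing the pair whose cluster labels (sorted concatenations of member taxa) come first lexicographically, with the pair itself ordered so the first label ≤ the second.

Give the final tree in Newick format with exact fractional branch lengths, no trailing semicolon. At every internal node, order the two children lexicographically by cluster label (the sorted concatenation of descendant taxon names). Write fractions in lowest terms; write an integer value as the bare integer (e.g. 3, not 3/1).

step 1: merge (C,J) at d=4; branch lengths C→2, J→2; new cluster CJ
  updated: d(CJ,P)=22, d(CJ,W)=11
step 2: merge (CJ,W) at d=11; branch lengths CJ→7/2, W→11/2; new cluster CJW
  updated: d(CJW,P)=62/3
step 3: merge (CJW,P) at d=62/3; branch lengths CJW→29/6, P→31/3; new cluster CJPW
final tree: (((C:2,J:2):7/2,W:11/2):29/6,P:31/3)
total length: 169/6

(((C:2,J:2):7/2,W:11/2):29/6,P:31/3)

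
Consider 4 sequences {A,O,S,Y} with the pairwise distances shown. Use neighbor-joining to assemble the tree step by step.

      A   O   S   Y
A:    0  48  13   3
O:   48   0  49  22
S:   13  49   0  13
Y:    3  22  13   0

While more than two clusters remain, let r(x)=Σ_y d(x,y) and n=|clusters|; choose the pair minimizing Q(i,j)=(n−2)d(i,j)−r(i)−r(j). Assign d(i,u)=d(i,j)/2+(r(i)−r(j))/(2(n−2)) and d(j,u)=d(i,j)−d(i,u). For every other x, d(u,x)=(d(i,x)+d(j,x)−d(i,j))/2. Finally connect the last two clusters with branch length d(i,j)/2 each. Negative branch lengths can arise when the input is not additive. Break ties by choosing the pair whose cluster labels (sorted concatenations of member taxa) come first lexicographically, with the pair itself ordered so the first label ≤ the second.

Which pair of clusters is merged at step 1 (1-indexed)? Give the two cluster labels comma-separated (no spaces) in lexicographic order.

step 1: merge (A,S) at d=13, Q=-113; branch lengths A→15/4, S→37/4; new cluster AS
  updated: d(AS,O)=42, d(AS,Y)=3/2
step 2: merge (AS,O) at d=42, Q=-131/2; branch lengths AS→43/4, O→125/4; new cluster AOS
  updated: d(AOS,Y)=-37/4
step 3: merge (AOS,Y) at d=-37/4; branch lengths AOS→-37/8, Y→-37/8; new cluster AOSY
final tree: (((A:15/4,S:37/4):43/4,O:125/4):-37/8,Y:-37/8)
total length: 183/4

A,S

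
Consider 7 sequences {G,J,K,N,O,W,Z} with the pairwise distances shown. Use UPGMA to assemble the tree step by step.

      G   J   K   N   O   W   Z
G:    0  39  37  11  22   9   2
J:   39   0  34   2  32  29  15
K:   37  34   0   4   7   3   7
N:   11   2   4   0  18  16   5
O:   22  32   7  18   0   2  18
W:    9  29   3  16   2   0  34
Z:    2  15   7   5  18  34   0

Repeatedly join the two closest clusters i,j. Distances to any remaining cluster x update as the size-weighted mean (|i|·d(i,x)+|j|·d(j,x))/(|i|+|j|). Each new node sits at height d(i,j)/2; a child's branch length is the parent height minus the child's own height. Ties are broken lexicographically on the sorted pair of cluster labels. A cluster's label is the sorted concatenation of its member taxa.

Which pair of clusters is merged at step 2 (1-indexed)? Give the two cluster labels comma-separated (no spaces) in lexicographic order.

iteration 1: select G,Z (d=2); attach at lengths (1, 1); label the merged cluster GZ
  updated: d(GZ,J)=27, d(GZ,K)=22, d(GZ,N)=8, d(GZ,O)=20, d(GZ,W)=43/2
iteration 2: select J,N (d=2); attach at lengths (1, 1); label the merged cluster JN
  updated: d(GZ,JN)=35/2, d(JN,K)=19, d(JN,O)=25, d(JN,W)=45/2
iteration 3: select O,W (d=2); attach at lengths (1, 1); label the merged cluster OW
  updated: d(GZ,OW)=83/4, d(JN,OW)=95/4, d(K,OW)=5
iteration 4: select K,OW (d=5); attach at lengths (5/2, 3/2); label the merged cluster KOW
  updated: d(GZ,KOW)=127/6, d(JN,KOW)=133/6
iteration 5: select GZ,JN (d=35/2); attach at lengths (31/4, 31/4); label the merged cluster GJNZ
  updated: d(GJNZ,KOW)=65/3
iteration 6: select GJNZ,KOW (d=65/3); attach at lengths (25/12, 25/3); label the merged cluster GJKNOWZ
final tree: (((G:1,Z:1):31/4,(J:1,N:1):31/4):25/12,(K:5/2,(O:1,W:1):3/2):25/3)
total length: 431/12

J,N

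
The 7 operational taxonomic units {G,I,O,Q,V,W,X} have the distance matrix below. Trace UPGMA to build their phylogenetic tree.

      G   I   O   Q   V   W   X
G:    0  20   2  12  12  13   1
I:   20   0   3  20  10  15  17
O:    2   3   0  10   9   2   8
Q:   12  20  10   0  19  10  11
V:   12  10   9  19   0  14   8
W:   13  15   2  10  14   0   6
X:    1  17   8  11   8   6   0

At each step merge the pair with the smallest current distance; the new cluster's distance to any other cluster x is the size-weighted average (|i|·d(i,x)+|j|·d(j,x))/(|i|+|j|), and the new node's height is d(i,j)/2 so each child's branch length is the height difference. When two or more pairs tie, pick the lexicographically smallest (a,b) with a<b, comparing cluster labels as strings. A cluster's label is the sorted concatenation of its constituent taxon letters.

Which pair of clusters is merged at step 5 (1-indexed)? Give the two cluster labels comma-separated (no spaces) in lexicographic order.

GOWX,Q

step 1: merge (G,X) at d=1; branch lengths G→1/2, X→1/2; new cluster GX
  updated: d(GX,I)=37/2, d(GX,O)=5, d(GX,Q)=23/2, d(GX,V)=10, d(GX,W)=19/2
step 2: merge (O,W) at d=2; branch lengths O→1, W→1; new cluster OW
  updated: d(GX,OW)=29/4, d(I,OW)=9, d(OW,Q)=10, d(OW,V)=23/2
step 3: merge (GX,OW) at d=29/4; branch lengths GX→25/8, OW→21/8; new cluster GOWX
  updated: d(GOWX,I)=55/4, d(GOWX,Q)=43/4, d(GOWX,V)=43/4
step 4: merge (I,V) at d=10; branch lengths I→5, V→5; new cluster IV
  updated: d(GOWX,IV)=49/4, d(IV,Q)=39/2
step 5: merge (GOWX,Q) at d=43/4; branch lengths GOWX→7/4, Q→43/8; new cluster GOQWX
  updated: d(GOQWX,IV)=137/10
step 6: merge (GOQWX,IV) at d=137/10; branch lengths GOQWX→59/40, IV→37/20; new cluster GIOQVWX
final tree: ((((G:1/2,X:1/2):25/8,(O:1,W:1):21/8):7/4,Q:43/8):59/40,(I:5,V:5):37/20)
total length: 146/5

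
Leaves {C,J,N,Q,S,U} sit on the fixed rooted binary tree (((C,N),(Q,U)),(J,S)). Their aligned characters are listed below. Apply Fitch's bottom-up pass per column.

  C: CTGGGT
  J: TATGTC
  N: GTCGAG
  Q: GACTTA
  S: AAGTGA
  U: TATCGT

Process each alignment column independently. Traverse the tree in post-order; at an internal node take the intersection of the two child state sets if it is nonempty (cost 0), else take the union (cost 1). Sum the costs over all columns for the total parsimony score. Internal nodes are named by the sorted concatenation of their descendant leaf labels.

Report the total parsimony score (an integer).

19

[col 0] CN: children C:{C}, N:{G} ∪→ {C,G}; cost 1
[col 0] QU: children Q:{G}, U:{T} ∪→ {G,T}; cost 1
[col 0] CNQU: children CN:{C,G}, QU:{G,T} ∩→ {G}; cost 0
[col 0] JS: children J:{T}, S:{A} ∪→ {A,T}; cost 1
[col 0] CJNQSU: children CNQU:{G}, JS:{A,T} ∪→ {A,G,T}; cost 1
[col 1] CN: children C:{T}, N:{T} ∩→ {T}; cost 0
[col 1] QU: children Q:{A}, U:{A} ∩→ {A}; cost 0
[col 1] CNQU: children CN:{T}, QU:{A} ∪→ {A,T}; cost 1
[col 1] JS: children J:{A}, S:{A} ∩→ {A}; cost 0
[col 1] CJNQSU: children CNQU:{A,T}, JS:{A} ∩→ {A}; cost 0
[col 2] CN: children C:{G}, N:{C} ∪→ {C,G}; cost 1
[col 2] QU: children Q:{C}, U:{T} ∪→ {C,T}; cost 1
[col 2] CNQU: children CN:{C,G}, QU:{C,T} ∩→ {C}; cost 0
[col 2] JS: children J:{T}, S:{G} ∪→ {G,T}; cost 1
[col 2] CJNQSU: children CNQU:{C}, JS:{G,T} ∪→ {C,G,T}; cost 1
[col 3] CN: children C:{G}, N:{G} ∩→ {G}; cost 0
[col 3] QU: children Q:{T}, U:{C} ∪→ {C,T}; cost 1
[col 3] CNQU: children CN:{G}, QU:{C,T} ∪→ {C,G,T}; cost 1
[col 3] JS: children J:{G}, S:{T} ∪→ {G,T}; cost 1
[col 3] CJNQSU: children CNQU:{C,G,T}, JS:{G,T} ∩→ {G,T}; cost 0
[col 4] CN: children C:{G}, N:{A} ∪→ {A,G}; cost 1
[col 4] QU: children Q:{T}, U:{G} ∪→ {G,T}; cost 1
[col 4] CNQU: children CN:{A,G}, QU:{G,T} ∩→ {G}; cost 0
[col 4] JS: children J:{T}, S:{G} ∪→ {G,T}; cost 1
[col 4] CJNQSU: children CNQU:{G}, JS:{G,T} ∩→ {G}; cost 0
[col 5] CN: children C:{T}, N:{G} ∪→ {G,T}; cost 1
[col 5] QU: children Q:{A}, U:{T} ∪→ {A,T}; cost 1
[col 5] CNQU: children CN:{G,T}, QU:{A,T} ∩→ {T}; cost 0
[col 5] JS: children J:{C}, S:{A} ∪→ {A,C}; cost 1
[col 5] CJNQSU: children CNQU:{T}, JS:{A,C} ∪→ {A,C,T}; cost 1
per-site changes: [4, 1, 4, 3, 3, 4]; total = 19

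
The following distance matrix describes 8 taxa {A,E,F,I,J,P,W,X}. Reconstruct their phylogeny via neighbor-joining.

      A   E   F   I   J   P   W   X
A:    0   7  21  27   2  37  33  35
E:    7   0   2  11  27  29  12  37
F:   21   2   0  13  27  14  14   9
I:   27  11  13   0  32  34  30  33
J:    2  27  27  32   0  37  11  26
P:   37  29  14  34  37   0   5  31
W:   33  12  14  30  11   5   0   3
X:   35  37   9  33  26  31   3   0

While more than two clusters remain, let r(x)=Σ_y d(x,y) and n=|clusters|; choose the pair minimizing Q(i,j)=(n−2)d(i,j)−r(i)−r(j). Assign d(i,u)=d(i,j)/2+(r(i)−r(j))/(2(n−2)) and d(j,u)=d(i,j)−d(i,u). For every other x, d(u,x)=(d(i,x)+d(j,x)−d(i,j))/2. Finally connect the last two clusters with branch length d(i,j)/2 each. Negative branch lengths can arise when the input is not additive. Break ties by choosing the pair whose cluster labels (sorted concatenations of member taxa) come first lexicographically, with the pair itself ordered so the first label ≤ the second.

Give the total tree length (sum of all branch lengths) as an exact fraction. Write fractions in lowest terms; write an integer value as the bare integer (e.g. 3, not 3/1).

1863/32

iteration 1: select A,J (d=2, Q=-312); attach at lengths (1, 1); label the merged cluster AJ
  updated: d(AJ,E)=16, d(AJ,F)=23, d(AJ,I)=57/2, d(AJ,P)=36, d(AJ,W)=21, d(AJ,X)=59/2
iteration 2: select W,X (d=3, Q=-425/2); attach at lengths (-17/4, 29/4); label the merged cluster WX
  updated: d(AJ,WX)=95/4, d(E,WX)=23, d(F,WX)=10, d(I,WX)=30, d(P,WX)=33/2
iteration 3: select P,WX (d=33/2, Q=-667/4); attach at lengths (369/32, 159/32); label the merged cluster PWX
  updated: d(AJ,PWX)=173/8, d(E,PWX)=71/4, d(F,PWX)=15/4, d(I,PWX)=95/4
iteration 4: select F,PWX (d=15/4, Q=-779/8); attach at lengths (-37/16, 97/16); label the merged cluster FPWX
  updated: d(AJ,FPWX)=327/16, d(E,FPWX)=8, d(FPWX,I)=33/2
iteration 5: select AJ,FPWX (d=327/16, Q=-69); attach at lengths (487/32, 167/32); label the merged cluster AFJPWX
  updated: d(AFJPWX,E)=57/32, d(AFJPWX,I)=393/32
iteration 6: select AFJPWX,E (d=57/32, Q=-401/16); attach at lengths (49/32, 1/4); label the merged cluster AEFJPWX
  updated: d(AEFJPWX,I)=43/4
iteration 7: select AEFJPWX,I (d=43/4); attach at lengths (43/8, 43/8); label the merged cluster AEFIJPWX
final tree: ((((A:1,J:1):487/32,(F:-37/16,(P:369/32,(W:-17/4,X:29/4):159/32):97/16):167/32):49/32,E:1/4):43/8,I:43/8)
total length: 1863/32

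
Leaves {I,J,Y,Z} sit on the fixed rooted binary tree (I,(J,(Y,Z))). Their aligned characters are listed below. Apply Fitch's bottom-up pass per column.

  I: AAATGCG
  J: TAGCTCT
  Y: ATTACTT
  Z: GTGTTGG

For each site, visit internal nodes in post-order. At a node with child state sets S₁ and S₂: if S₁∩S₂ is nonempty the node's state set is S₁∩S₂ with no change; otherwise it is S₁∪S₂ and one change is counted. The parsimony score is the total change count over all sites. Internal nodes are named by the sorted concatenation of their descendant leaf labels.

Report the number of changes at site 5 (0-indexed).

[col 0] YZ: children Y:{A}, Z:{G} ∪→ {A,G}; cost 1
[col 0] JYZ: children J:{T}, YZ:{A,G} ∪→ {A,G,T}; cost 1
[col 0] IJYZ: children I:{A}, JYZ:{A,G,T} ∩→ {A}; cost 0
[col 1] YZ: children Y:{T}, Z:{T} ∩→ {T}; cost 0
[col 1] JYZ: children J:{A}, YZ:{T} ∪→ {A,T}; cost 1
[col 1] IJYZ: children I:{A}, JYZ:{A,T} ∩→ {A}; cost 0
[col 2] YZ: children Y:{T}, Z:{G} ∪→ {G,T}; cost 1
[col 2] JYZ: children J:{G}, YZ:{G,T} ∩→ {G}; cost 0
[col 2] IJYZ: children I:{A}, JYZ:{G} ∪→ {A,G}; cost 1
[col 3] YZ: children Y:{A}, Z:{T} ∪→ {A,T}; cost 1
[col 3] JYZ: children J:{C}, YZ:{A,T} ∪→ {A,C,T}; cost 1
[col 3] IJYZ: children I:{T}, JYZ:{A,C,T} ∩→ {T}; cost 0
[col 4] YZ: children Y:{C}, Z:{T} ∪→ {C,T}; cost 1
[col 4] JYZ: children J:{T}, YZ:{C,T} ∩→ {T}; cost 0
[col 4] IJYZ: children I:{G}, JYZ:{T} ∪→ {G,T}; cost 1
[col 5] YZ: children Y:{T}, Z:{G} ∪→ {G,T}; cost 1
[col 5] JYZ: children J:{C}, YZ:{G,T} ∪→ {C,G,T}; cost 1
[col 5] IJYZ: children I:{C}, JYZ:{C,G,T} ∩→ {C}; cost 0
[col 6] YZ: children Y:{T}, Z:{G} ∪→ {G,T}; cost 1
[col 6] JYZ: children J:{T}, YZ:{G,T} ∩→ {T}; cost 0
[col 6] IJYZ: children I:{G}, JYZ:{T} ∪→ {G,T}; cost 1
per-site changes: [2, 1, 2, 2, 2, 2, 2]; total = 13

2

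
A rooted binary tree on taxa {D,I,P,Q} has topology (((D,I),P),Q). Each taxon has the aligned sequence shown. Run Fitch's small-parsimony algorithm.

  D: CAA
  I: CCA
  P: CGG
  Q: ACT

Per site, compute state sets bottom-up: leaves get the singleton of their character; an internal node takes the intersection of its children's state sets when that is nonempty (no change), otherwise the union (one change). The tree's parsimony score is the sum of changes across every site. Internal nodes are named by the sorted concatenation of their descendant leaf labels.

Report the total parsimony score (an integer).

DI@0: {C} ∩ {C} = {C} (intersection, +0)
DIP@0: {C} ∩ {C} = {C} (intersection, +0)
DIPQ@0: {C} ∪ {A} = {A,C} (union, +1)
DI@1: {A} ∪ {C} = {A,C} (union, +1)
DIP@1: {A,C} ∪ {G} = {A,C,G} (union, +1)
DIPQ@1: {A,C,G} ∩ {C} = {C} (intersection, +0)
DI@2: {A} ∩ {A} = {A} (intersection, +0)
DIP@2: {A} ∪ {G} = {A,G} (union, +1)
DIPQ@2: {A,G} ∪ {T} = {A,G,T} (union, +1)
per-site changes: [1, 2, 2]; total = 5

5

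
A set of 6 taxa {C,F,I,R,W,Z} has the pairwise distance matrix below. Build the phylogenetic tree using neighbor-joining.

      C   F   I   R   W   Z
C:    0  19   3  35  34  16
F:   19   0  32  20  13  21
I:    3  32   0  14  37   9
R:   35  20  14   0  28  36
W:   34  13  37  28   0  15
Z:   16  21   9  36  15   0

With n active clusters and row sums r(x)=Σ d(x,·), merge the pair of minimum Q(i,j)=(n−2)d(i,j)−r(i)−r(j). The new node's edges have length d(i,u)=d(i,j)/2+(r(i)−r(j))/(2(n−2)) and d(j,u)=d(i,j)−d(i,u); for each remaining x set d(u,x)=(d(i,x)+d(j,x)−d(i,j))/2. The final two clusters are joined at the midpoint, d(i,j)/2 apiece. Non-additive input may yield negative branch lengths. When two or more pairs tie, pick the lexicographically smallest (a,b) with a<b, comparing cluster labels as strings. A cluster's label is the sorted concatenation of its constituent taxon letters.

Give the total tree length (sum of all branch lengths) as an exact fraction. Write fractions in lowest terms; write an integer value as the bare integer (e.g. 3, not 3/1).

iteration 1: select C,I (d=3, Q=-190); attach at lengths (3, 0); label the merged cluster CI
  updated: d(CI,F)=24, d(CI,R)=23, d(CI,W)=34, d(CI,Z)=11
iteration 2: select CI,Z (d=11, Q=-142); attach at lengths (7, 4); label the merged cluster CIZ
  updated: d(CIZ,F)=17, d(CIZ,R)=24, d(CIZ,W)=19
iteration 3: select CIZ,R (d=24, Q=-84); attach at lengths (9, 15); label the merged cluster CIRZ
  updated: d(CIRZ,F)=13/2, d(CIRZ,W)=23/2
iteration 4: select CIRZ,F (d=13/2, Q=-31); attach at lengths (5/2, 4); label the merged cluster CFIRZ
  updated: d(CFIRZ,W)=9
iteration 5: select CFIRZ,W (d=9); attach at lengths (9/2, 9/2); label the merged cluster CFIRWZ
final tree: (((((C:3,I:0):7,Z:4):9,R:15):5/2,F:4):9/2,W:9/2)
total length: 107/2

107/2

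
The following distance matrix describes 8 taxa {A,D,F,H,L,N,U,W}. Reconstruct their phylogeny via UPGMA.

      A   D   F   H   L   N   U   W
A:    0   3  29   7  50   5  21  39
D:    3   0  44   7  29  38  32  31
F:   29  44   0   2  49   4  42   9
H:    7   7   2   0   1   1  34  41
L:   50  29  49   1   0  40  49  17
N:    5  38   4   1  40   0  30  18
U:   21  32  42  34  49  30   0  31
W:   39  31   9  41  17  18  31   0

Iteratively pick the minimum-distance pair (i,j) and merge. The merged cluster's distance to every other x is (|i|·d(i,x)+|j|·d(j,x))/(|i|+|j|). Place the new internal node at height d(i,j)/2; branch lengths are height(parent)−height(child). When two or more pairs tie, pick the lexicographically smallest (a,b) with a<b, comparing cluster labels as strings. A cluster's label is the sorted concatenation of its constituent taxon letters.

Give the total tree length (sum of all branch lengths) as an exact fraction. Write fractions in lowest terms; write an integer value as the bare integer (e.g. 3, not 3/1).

3949/56

step 1: merge (H,L) at d=1; branch lengths H→1/2, L→1/2; new cluster HL
  updated: d(A,HL)=57/2, d(D,HL)=18, d(F,HL)=51/2, d(HL,N)=41/2, d(HL,U)=83/2, d(HL,W)=29
step 2: merge (A,D) at d=3; branch lengths A→3/2, D→3/2; new cluster AD
  updated: d(AD,F)=73/2, d(AD,HL)=93/4, d(AD,N)=43/2, d(AD,U)=53/2, d(AD,W)=35
step 3: merge (F,N) at d=4; branch lengths F→2, N→2; new cluster FN
  updated: d(AD,FN)=29, d(FN,HL)=23, d(FN,U)=36, d(FN,W)=27/2
step 4: merge (FN,W) at d=27/2; branch lengths FN→19/4, W→27/4; new cluster FNW
  updated: d(AD,FNW)=31, d(FNW,HL)=25, d(FNW,U)=103/3
step 5: merge (AD,HL) at d=93/4; branch lengths AD→81/8, HL→89/8; new cluster ADHL
  updated: d(ADHL,FNW)=28, d(ADHL,U)=34
step 6: merge (ADHL,FNW) at d=28; branch lengths ADHL→19/8, FNW→29/4; new cluster ADFHLNW
  updated: d(ADFHLNW,U)=239/7
step 7: merge (ADFHLNW,U) at d=239/7; branch lengths ADFHLNW→43/14, U→239/14; new cluster ADFHLNUW
final tree: ((((A:3/2,D:3/2):81/8,(H:1/2,L:1/2):89/8):19/8,((F:2,N:2):19/4,W:27/4):29/4):43/14,U:239/14)
total length: 3949/56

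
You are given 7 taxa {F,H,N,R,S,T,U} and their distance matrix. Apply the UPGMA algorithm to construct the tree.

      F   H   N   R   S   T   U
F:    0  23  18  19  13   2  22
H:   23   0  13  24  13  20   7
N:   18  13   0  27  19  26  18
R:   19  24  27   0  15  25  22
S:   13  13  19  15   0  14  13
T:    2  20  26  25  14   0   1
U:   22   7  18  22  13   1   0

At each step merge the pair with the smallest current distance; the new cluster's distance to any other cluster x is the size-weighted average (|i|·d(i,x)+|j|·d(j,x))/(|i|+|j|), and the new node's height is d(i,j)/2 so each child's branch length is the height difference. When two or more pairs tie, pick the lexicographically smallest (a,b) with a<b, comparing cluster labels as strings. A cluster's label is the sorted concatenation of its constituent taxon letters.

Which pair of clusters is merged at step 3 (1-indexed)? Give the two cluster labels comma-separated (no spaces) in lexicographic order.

H,N

step 1: merge (T,U) at d=1; branch lengths T→1/2, U→1/2; new cluster TU
  updated: d(F,TU)=12, d(H,TU)=27/2, d(N,TU)=22, d(R,TU)=47/2, d(S,TU)=27/2
step 2: merge (F,TU) at d=12; branch lengths F→6, TU→11/2; new cluster FTU
  updated: d(FTU,H)=50/3, d(FTU,N)=62/3, d(FTU,R)=22, d(FTU,S)=40/3
step 3: merge (H,N) at d=13; branch lengths H→13/2, N→13/2; new cluster HN
  updated: d(FTU,HN)=56/3, d(HN,R)=51/2, d(HN,S)=16
step 4: merge (FTU,S) at d=40/3; branch lengths FTU→2/3, S→20/3; new cluster FSTU
  updated: d(FSTU,HN)=18, d(FSTU,R)=81/4
step 5: merge (FSTU,HN) at d=18; branch lengths FSTU→7/3, HN→5/2; new cluster FHNSTU
  updated: d(FHNSTU,R)=22
step 6: merge (FHNSTU,R) at d=22; branch lengths FHNSTU→2, R→11; new cluster FHNRSTU
final tree: ((((F:6,(T:1/2,U:1/2):11/2):2/3,S:20/3):7/3,(H:13/2,N:13/2):5/2):2,R:11)
total length: 152/3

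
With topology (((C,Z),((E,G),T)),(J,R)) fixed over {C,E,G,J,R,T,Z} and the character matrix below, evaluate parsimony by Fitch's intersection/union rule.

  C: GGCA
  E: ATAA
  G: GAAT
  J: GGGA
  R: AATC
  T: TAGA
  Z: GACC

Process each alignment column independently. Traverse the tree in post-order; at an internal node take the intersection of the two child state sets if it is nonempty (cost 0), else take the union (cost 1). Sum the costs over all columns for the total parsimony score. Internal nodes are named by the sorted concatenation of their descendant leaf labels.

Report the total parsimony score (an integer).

site 0, node CZ: C={G} ∩ Z={G} → {G} (+0)
site 0, node EG: E={A} ∪ G={G} → {A,G} (+1)
site 0, node EGT: EG={A,G} ∪ T={T} → {A,G,T} (+1)
site 0, node CEGTZ: CZ={G} ∩ EGT={A,G,T} → {G} (+0)
site 0, node JR: J={G} ∪ R={A} → {A,G} (+1)
site 0, node CEGJRTZ: CEGTZ={G} ∩ JR={A,G} → {G} (+0)
site 1, node CZ: C={G} ∪ Z={A} → {A,G} (+1)
site 1, node EG: E={T} ∪ G={A} → {A,T} (+1)
site 1, node EGT: EG={A,T} ∩ T={A} → {A} (+0)
site 1, node CEGTZ: CZ={A,G} ∩ EGT={A} → {A} (+0)
site 1, node JR: J={G} ∪ R={A} → {A,G} (+1)
site 1, node CEGJRTZ: CEGTZ={A} ∩ JR={A,G} → {A} (+0)
site 2, node CZ: C={C} ∩ Z={C} → {C} (+0)
site 2, node EG: E={A} ∩ G={A} → {A} (+0)
site 2, node EGT: EG={A} ∪ T={G} → {A,G} (+1)
site 2, node CEGTZ: CZ={C} ∪ EGT={A,G} → {A,C,G} (+1)
site 2, node JR: J={G} ∪ R={T} → {G,T} (+1)
site 2, node CEGJRTZ: CEGTZ={A,C,G} ∩ JR={G,T} → {G} (+0)
site 3, node CZ: C={A} ∪ Z={C} → {A,C} (+1)
site 3, node EG: E={A} ∪ G={T} → {A,T} (+1)
site 3, node EGT: EG={A,T} ∩ T={A} → {A} (+0)
site 3, node CEGTZ: CZ={A,C} ∩ EGT={A} → {A} (+0)
site 3, node JR: J={A} ∪ R={C} → {A,C} (+1)
site 3, node CEGJRTZ: CEGTZ={A} ∩ JR={A,C} → {A} (+0)
per-site changes: [3, 3, 3, 3]; total = 12

12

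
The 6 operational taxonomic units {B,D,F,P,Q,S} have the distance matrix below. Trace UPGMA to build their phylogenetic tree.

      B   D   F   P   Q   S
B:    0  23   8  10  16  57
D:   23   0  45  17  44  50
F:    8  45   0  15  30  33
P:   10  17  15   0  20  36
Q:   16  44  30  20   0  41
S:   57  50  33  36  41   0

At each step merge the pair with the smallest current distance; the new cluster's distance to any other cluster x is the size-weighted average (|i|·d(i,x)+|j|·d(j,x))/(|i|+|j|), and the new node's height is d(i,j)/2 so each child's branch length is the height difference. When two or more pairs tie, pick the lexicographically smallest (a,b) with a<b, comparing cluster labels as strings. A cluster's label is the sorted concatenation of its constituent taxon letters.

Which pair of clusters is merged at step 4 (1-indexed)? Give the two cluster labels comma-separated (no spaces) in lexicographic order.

BFPQ,D

step 1: merge (B,F) at d=8; branch lengths B→4, F→4; new cluster BF
  updated: d(BF,D)=34, d(BF,P)=25/2, d(BF,Q)=23, d(BF,S)=45
step 2: merge (BF,P) at d=25/2; branch lengths BF→9/4, P→25/4; new cluster BFP
  updated: d(BFP,D)=85/3, d(BFP,Q)=22, d(BFP,S)=42
step 3: merge (BFP,Q) at d=22; branch lengths BFP→19/4, Q→11; new cluster BFPQ
  updated: d(BFPQ,D)=129/4, d(BFPQ,S)=167/4
step 4: merge (BFPQ,D) at d=129/4; branch lengths BFPQ→41/8, D→129/8; new cluster BDFPQ
  updated: d(BDFPQ,S)=217/5
step 5: merge (BDFPQ,S) at d=217/5; branch lengths BDFPQ→223/40, S→217/10; new cluster BDFPQS
final tree: (((((B:4,F:4):9/4,P:25/4):19/4,Q:11):41/8,D:129/8):223/40,S:217/10)
total length: 3231/40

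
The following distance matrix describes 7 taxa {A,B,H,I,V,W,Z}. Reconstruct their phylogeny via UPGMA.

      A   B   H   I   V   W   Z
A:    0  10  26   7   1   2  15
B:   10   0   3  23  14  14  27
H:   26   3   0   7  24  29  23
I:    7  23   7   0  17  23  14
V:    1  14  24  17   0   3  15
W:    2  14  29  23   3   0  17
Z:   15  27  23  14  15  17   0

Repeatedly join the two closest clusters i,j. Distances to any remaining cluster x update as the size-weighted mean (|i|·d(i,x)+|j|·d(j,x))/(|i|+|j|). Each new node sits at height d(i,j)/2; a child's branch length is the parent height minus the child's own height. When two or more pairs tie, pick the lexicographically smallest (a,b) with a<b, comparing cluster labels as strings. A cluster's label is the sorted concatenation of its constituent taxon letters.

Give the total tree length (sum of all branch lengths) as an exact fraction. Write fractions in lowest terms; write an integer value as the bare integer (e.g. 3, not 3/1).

1. join A+V (d=1) ⇒ AV; edges |A|=1/2, |V|=1/2
  updated: d(AV,B)=12, d(AV,H)=25, d(AV,I)=12, d(AV,W)=5/2, d(AV,Z)=15
2. join AV+W (d=5/2) ⇒ AVW; edges |AV|=3/4, |W|=5/4
  updated: d(AVW,B)=38/3, d(AVW,H)=79/3, d(AVW,I)=47/3, d(AVW,Z)=47/3
3. join B+H (d=3) ⇒ BH; edges |B|=3/2, |H|=3/2
  updated: d(AVW,BH)=39/2, d(BH,I)=15, d(BH,Z)=25
4. join I+Z (d=14) ⇒ IZ; edges |I|=7, |Z|=7
  updated: d(AVW,IZ)=47/3, d(BH,IZ)=20
5. join AVW+IZ (d=47/3) ⇒ AIVWZ; edges |AVW|=79/12, |IZ|=5/6
  updated: d(AIVWZ,BH)=197/10
6. join AIVWZ+BH (d=197/10) ⇒ ABHIVWZ; edges |AIVWZ|=121/60, |BH|=167/20
final tree: ((((A:1/2,V:1/2):3/4,W:5/4):79/12,(I:7,Z:7):5/6):121/60,(B:3/2,H:3/2):167/20)
total length: 2267/60

2267/60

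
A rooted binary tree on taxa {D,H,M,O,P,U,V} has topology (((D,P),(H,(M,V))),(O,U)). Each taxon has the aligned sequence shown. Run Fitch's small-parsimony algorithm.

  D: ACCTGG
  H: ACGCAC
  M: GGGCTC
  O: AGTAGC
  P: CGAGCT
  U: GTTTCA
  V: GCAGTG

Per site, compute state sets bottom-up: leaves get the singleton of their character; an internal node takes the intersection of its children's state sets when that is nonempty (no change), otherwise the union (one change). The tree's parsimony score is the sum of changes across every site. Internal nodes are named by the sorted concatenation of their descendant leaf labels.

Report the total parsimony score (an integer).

23

DP@0: {A} ∪ {C} = {A,C} (union, +1)
MV@0: {G} ∩ {G} = {G} (intersection, +0)
HMV@0: {A} ∪ {G} = {A,G} (union, +1)
DHMPV@0: {A,C} ∩ {A,G} = {A} (intersection, +0)
OU@0: {A} ∪ {G} = {A,G} (union, +1)
DHMOPUV@0: {A} ∩ {A,G} = {A} (intersection, +0)
DP@1: {C} ∪ {G} = {C,G} (union, +1)
MV@1: {G} ∪ {C} = {C,G} (union, +1)
HMV@1: {C} ∩ {C,G} = {C} (intersection, +0)
DHMPV@1: {C,G} ∩ {C} = {C} (intersection, +0)
OU@1: {G} ∪ {T} = {G,T} (union, +1)
DHMOPUV@1: {C} ∪ {G,T} = {C,G,T} (union, +1)
DP@2: {C} ∪ {A} = {A,C} (union, +1)
MV@2: {G} ∪ {A} = {A,G} (union, +1)
HMV@2: {G} ∩ {A,G} = {G} (intersection, +0)
DHMPV@2: {A,C} ∪ {G} = {A,C,G} (union, +1)
OU@2: {T} ∩ {T} = {T} (intersection, +0)
DHMOPUV@2: {A,C,G} ∪ {T} = {A,C,G,T} (union, +1)
DP@3: {T} ∪ {G} = {G,T} (union, +1)
MV@3: {C} ∪ {G} = {C,G} (union, +1)
HMV@3: {C} ∩ {C,G} = {C} (intersection, +0)
DHMPV@3: {G,T} ∪ {C} = {C,G,T} (union, +1)
OU@3: {A} ∪ {T} = {A,T} (union, +1)
DHMOPUV@3: {C,G,T} ∩ {A,T} = {T} (intersection, +0)
DP@4: {G} ∪ {C} = {C,G} (union, +1)
MV@4: {T} ∩ {T} = {T} (intersection, +0)
HMV@4: {A} ∪ {T} = {A,T} (union, +1)
DHMPV@4: {C,G} ∪ {A,T} = {A,C,G,T} (union, +1)
OU@4: {G} ∪ {C} = {C,G} (union, +1)
DHMOPUV@4: {A,C,G,T} ∩ {C,G} = {C,G} (intersection, +0)
DP@5: {G} ∪ {T} = {G,T} (union, +1)
MV@5: {C} ∪ {G} = {C,G} (union, +1)
HMV@5: {C} ∩ {C,G} = {C} (intersection, +0)
DHMPV@5: {G,T} ∪ {C} = {C,G,T} (union, +1)
OU@5: {C} ∪ {A} = {A,C} (union, +1)
DHMOPUV@5: {C,G,T} ∩ {A,C} = {C} (intersection, +0)
per-site changes: [3, 4, 4, 4, 4, 4]; total = 23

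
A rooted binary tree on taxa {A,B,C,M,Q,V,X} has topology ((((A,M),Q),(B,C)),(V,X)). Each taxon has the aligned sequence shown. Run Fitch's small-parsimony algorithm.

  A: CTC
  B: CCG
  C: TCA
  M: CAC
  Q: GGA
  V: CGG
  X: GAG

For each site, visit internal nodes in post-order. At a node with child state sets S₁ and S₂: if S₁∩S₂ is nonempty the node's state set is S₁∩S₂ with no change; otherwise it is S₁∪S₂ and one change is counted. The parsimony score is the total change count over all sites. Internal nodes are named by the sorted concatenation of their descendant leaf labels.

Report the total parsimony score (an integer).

10

[col 0] AM: children A:{C}, M:{C} ∩→ {C}; cost 0
[col 0] AMQ: children AM:{C}, Q:{G} ∪→ {C,G}; cost 1
[col 0] BC: children B:{C}, C:{T} ∪→ {C,T}; cost 1
[col 0] ABCMQ: children AMQ:{C,G}, BC:{C,T} ∩→ {C}; cost 0
[col 0] VX: children V:{C}, X:{G} ∪→ {C,G}; cost 1
[col 0] ABCMQVX: children ABCMQ:{C}, VX:{C,G} ∩→ {C}; cost 0
[col 1] AM: children A:{T}, M:{A} ∪→ {A,T}; cost 1
[col 1] AMQ: children AM:{A,T}, Q:{G} ∪→ {A,G,T}; cost 1
[col 1] BC: children B:{C}, C:{C} ∩→ {C}; cost 0
[col 1] ABCMQ: children AMQ:{A,G,T}, BC:{C} ∪→ {A,C,G,T}; cost 1
[col 1] VX: children V:{G}, X:{A} ∪→ {A,G}; cost 1
[col 1] ABCMQVX: children ABCMQ:{A,C,G,T}, VX:{A,G} ∩→ {A,G}; cost 0
[col 2] AM: children A:{C}, M:{C} ∩→ {C}; cost 0
[col 2] AMQ: children AM:{C}, Q:{A} ∪→ {A,C}; cost 1
[col 2] BC: children B:{G}, C:{A} ∪→ {A,G}; cost 1
[col 2] ABCMQ: children AMQ:{A,C}, BC:{A,G} ∩→ {A}; cost 0
[col 2] VX: children V:{G}, X:{G} ∩→ {G}; cost 0
[col 2] ABCMQVX: children ABCMQ:{A}, VX:{G} ∪→ {A,G}; cost 1
per-site changes: [3, 4, 3]; total = 10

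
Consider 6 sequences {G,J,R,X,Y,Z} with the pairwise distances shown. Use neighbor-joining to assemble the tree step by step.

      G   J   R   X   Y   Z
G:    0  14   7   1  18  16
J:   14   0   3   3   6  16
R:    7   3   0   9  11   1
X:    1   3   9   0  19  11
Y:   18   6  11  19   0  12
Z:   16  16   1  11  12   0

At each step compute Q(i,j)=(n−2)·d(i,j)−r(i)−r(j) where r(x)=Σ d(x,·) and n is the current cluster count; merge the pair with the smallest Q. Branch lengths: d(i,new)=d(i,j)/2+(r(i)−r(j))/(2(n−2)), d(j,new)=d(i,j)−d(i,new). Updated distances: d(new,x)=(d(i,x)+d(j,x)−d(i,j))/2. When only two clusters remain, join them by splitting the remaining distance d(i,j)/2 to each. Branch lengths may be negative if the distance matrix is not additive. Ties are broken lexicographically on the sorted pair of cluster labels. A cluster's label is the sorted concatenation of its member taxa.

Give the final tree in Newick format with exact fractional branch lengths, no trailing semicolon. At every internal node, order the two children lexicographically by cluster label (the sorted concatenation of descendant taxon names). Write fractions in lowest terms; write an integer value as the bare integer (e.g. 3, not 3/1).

iteration 1: select G,X (d=1, Q=-95); attach at lengths (17/8, -9/8); label the merged cluster GX
  updated: d(GX,J)=8, d(GX,R)=15/2, d(GX,Y)=18, d(GX,Z)=13
iteration 2: select J,Y (d=6, Q=-62); attach at lengths (2/3, 16/3); label the merged cluster JY
  updated: d(GX,JY)=10, d(JY,R)=4, d(JY,Z)=11
iteration 3: select GX,JY (d=10, Q=-71/2); attach at lengths (51/8, 29/8); label the merged cluster GJXY
  updated: d(GJXY,R)=3/4, d(GJXY,Z)=7
iteration 4: select GJXY,R (d=3/4, Q=-35/4); attach at lengths (27/8, -21/8); label the merged cluster GJRXY
  updated: d(GJRXY,Z)=29/8
iteration 5: select GJRXY,Z (d=29/8); attach at lengths (29/16, 29/16); label the merged cluster GJRXYZ
final tree: ((((G:17/8,X:-9/8):51/8,(J:2/3,Y:16/3):29/8):27/8,R:-21/8):29/16,Z:29/16)
total length: 171/8

((((G:17/8,X:-9/8):51/8,(J:2/3,Y:16/3):29/8):27/8,R:-21/8):29/16,Z:29/16)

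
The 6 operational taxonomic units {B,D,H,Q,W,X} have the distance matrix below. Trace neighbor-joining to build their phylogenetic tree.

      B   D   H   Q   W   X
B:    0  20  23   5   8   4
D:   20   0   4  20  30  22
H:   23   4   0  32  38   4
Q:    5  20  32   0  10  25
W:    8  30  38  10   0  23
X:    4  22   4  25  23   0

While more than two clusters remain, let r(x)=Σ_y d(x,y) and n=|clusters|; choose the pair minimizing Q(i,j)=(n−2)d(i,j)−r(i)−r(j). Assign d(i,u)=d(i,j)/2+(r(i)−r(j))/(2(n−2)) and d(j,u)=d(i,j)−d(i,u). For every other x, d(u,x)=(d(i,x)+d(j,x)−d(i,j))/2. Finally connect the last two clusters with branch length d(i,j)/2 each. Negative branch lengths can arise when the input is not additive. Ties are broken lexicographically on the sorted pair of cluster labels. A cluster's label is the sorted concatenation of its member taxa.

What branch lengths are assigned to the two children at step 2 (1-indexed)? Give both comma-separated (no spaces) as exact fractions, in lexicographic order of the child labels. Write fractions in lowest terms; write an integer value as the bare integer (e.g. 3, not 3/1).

step 1: merge (D,H) at d=4, Q=-181; branch lengths D→11/8, H→21/8; new cluster DH
  updated: d(B,DH)=39/2, d(DH,Q)=24, d(DH,W)=32, d(DH,X)=11
step 2: merge (DH,X) at d=11, Q=-233/2; branch lengths DH→113/12, X→19/12; new cluster DHX
  updated: d(B,DHX)=25/4, d(DHX,Q)=19, d(DHX,W)=22
step 3: merge (B,DHX) at d=25/4, Q=-54; branch lengths B→-31/8, DHX→81/8; new cluster BDHX
  updated: d(BDHX,Q)=71/8, d(BDHX,W)=95/8
step 4: merge (BDHX,Q) at d=71/8, Q=-123/4; branch lengths BDHX→43/8, Q→7/2; new cluster BDHQX
  updated: d(BDHQX,W)=13/2
step 5: merge (BDHQX,W) at d=13/2; branch lengths BDHQX→13/4, W→13/4; new cluster BDHQWX
final tree: (((B:-31/8,((D:11/8,H:21/8):113/12,X:19/12):81/8):43/8,Q:7/2):13/4,W:13/4)
total length: 293/8

113/12,19/12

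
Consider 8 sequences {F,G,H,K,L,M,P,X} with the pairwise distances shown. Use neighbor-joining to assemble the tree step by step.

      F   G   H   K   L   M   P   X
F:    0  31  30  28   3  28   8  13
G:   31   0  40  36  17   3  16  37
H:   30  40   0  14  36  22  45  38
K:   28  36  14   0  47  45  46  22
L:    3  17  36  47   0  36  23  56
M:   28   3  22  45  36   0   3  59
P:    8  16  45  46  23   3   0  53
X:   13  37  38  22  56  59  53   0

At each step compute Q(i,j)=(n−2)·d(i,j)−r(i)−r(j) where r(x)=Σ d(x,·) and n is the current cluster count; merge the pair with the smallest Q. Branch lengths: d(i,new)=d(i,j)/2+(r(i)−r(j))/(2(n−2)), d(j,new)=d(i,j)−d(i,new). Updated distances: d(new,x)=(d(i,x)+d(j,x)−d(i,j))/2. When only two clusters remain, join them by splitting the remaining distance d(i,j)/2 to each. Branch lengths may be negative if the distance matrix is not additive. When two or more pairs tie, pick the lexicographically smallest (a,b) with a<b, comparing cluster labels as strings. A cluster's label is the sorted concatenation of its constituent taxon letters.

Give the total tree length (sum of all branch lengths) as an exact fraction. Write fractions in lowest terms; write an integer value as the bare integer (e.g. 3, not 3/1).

1. join K+X (d=22, Q=-384) ⇒ KX; edges |K|=23/3, |X|=43/3
  updated: d(F,KX)=19/2, d(G,KX)=51/2, d(H,KX)=15, d(KX,L)=81/2, d(KX,M)=41, d(KX,P)=77/2
2. join H+KX (d=15, Q=-283) ⇒ HKX; edges |H|=93/10, |KX|=57/10
  updated: d(F,HKX)=49/4, d(G,HKX)=101/4, d(HKX,L)=123/4, d(HKX,M)=24, d(HKX,P)=137/4
3. join F+L (d=3, Q=-180) ⇒ FL; edges |F|=-31/16, |L|=79/16
  updated: d(FL,G)=45/2, d(FL,HKX)=20, d(FL,M)=61/2, d(FL,P)=14
4. join FL+HKX (d=20, Q=-261/2) ⇒ FHKLX; edges |FL|=29/4, |HKX|=51/4
  updated: d(FHKLX,G)=111/8, d(FHKLX,M)=69/4, d(FHKLX,P)=113/8
5. join FHKLX+G (d=111/8, Q=-403/8) ⇒ FGHKLX; edges |FHKLX|=321/32, |G|=123/32
  updated: d(FGHKLX,M)=51/16, d(FGHKLX,P)=65/8
6. join FGHKLX+M (d=51/16, Q=-229/16) ⇒ FGHKLMX; edges |FGHKLX|=133/32, |M|=-31/32
  updated: d(FGHKLMX,P)=127/32
7. join FGHKLMX+P (d=127/32) ⇒ FGHKLMPX; edges |FGHKLMX|=127/64, |P|=127/64
final tree: (((((F:-31/16,L:79/16):29/4,(H:93/10,(K:23/3,X:43/3):57/10):51/4):321/32,G:123/32):133/32,M:-31/32):127/64,P:127/64)
total length: 2593/32

2593/32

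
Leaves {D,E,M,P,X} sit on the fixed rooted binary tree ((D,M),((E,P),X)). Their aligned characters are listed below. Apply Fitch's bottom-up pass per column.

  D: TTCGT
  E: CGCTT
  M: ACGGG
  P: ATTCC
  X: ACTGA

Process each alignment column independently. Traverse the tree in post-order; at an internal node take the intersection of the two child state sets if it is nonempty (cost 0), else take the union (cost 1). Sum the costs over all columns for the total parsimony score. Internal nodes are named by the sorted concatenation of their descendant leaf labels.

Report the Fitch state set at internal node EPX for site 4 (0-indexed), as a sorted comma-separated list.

A,C,T

[col 0] DM: children D:{T}, M:{A} ∪→ {A,T}; cost 1
[col 0] EP: children E:{C}, P:{A} ∪→ {A,C}; cost 1
[col 0] EPX: children EP:{A,C}, X:{A} ∩→ {A}; cost 0
[col 0] DEMPX: children DM:{A,T}, EPX:{A} ∩→ {A}; cost 0
[col 1] DM: children D:{T}, M:{C} ∪→ {C,T}; cost 1
[col 1] EP: children E:{G}, P:{T} ∪→ {G,T}; cost 1
[col 1] EPX: children EP:{G,T}, X:{C} ∪→ {C,G,T}; cost 1
[col 1] DEMPX: children DM:{C,T}, EPX:{C,G,T} ∩→ {C,T}; cost 0
[col 2] DM: children D:{C}, M:{G} ∪→ {C,G}; cost 1
[col 2] EP: children E:{C}, P:{T} ∪→ {C,T}; cost 1
[col 2] EPX: children EP:{C,T}, X:{T} ∩→ {T}; cost 0
[col 2] DEMPX: children DM:{C,G}, EPX:{T} ∪→ {C,G,T}; cost 1
[col 3] DM: children D:{G}, M:{G} ∩→ {G}; cost 0
[col 3] EP: children E:{T}, P:{C} ∪→ {C,T}; cost 1
[col 3] EPX: children EP:{C,T}, X:{G} ∪→ {C,G,T}; cost 1
[col 3] DEMPX: children DM:{G}, EPX:{C,G,T} ∩→ {G}; cost 0
[col 4] DM: children D:{T}, M:{G} ∪→ {G,T}; cost 1
[col 4] EP: children E:{T}, P:{C} ∪→ {C,T}; cost 1
[col 4] EPX: children EP:{C,T}, X:{A} ∪→ {A,C,T}; cost 1
[col 4] DEMPX: children DM:{G,T}, EPX:{A,C,T} ∩→ {T}; cost 0
per-site changes: [2, 3, 3, 2, 3]; total = 13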